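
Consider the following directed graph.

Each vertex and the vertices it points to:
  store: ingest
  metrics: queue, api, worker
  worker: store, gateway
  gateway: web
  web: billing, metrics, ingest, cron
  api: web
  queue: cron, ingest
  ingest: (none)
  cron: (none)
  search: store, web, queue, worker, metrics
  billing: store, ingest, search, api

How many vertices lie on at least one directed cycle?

A vertex is on a directed cycle iff it belongs to a strongly connected component of size ≥ 2 (or has a self-loop).
The vertices on cycles are {api, web, search, worker, billing, gateway, metrics} — 7 in total.

7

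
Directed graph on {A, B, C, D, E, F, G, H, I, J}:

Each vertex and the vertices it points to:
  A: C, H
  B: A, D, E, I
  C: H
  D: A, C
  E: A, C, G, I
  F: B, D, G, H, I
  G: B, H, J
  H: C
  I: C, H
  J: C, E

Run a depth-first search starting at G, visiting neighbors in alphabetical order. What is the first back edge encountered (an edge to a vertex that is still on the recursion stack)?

H→C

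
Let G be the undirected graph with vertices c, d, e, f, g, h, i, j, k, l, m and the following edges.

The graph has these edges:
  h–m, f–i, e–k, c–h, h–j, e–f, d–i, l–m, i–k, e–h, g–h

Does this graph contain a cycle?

Yes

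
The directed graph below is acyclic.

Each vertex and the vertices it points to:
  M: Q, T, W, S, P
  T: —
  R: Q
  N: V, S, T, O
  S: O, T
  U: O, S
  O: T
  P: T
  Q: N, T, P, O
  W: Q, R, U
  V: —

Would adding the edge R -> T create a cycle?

No

Adding R→T creates a cycle iff T can already reach R.
Explore from T: no path reaches R. The graph stays acyclic.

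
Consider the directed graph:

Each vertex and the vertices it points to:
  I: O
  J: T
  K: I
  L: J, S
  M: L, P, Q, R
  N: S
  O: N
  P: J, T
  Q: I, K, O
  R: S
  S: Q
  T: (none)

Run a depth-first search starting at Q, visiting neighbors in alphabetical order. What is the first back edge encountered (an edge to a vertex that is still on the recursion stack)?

DFS from Q (visiting neighbors in alphabetical order); mark gray on enter, black on exit:
Q gray
  I gray
    O gray
      N gray
        S gray
          S→Q: Q is gray → back edge
First back edge: S → Q.

S->Q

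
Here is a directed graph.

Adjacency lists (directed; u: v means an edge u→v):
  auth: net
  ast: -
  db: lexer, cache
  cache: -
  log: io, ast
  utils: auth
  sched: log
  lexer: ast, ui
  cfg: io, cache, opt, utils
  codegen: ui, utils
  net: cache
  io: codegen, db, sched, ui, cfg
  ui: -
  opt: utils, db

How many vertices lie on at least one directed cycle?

4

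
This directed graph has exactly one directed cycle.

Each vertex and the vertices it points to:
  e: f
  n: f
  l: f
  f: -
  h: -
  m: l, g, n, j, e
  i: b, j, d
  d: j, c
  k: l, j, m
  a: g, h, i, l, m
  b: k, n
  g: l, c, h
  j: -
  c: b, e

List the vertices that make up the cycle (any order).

b, c, g, k, m

DFS with gray/black marking from m:
m gray
  l gray
    f gray
    f black
  l black
  g gray
    g→l: l black — skip
    c gray
      b gray
        k gray
          k→l: l black — skip
          j gray
          j black
          k→m: m is gray → back edge
Back edge closes the cycle m → g → c → b → k → m; its vertices are {b, c, g, k, m}.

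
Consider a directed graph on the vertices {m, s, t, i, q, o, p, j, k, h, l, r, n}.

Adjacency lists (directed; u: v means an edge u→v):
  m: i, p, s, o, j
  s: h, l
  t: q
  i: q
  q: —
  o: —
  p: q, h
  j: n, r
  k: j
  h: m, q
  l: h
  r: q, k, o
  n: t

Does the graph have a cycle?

DFS with white/gray/black marking, starting from r:
r gray
  q gray
  q black
  k gray
    j gray
      n gray
        t gray
          t→q: q black — skip
        t black
      n black
      j→r: r is gray → back edge
Back edge found, so a cycle exists: r → k → j → r.

Yes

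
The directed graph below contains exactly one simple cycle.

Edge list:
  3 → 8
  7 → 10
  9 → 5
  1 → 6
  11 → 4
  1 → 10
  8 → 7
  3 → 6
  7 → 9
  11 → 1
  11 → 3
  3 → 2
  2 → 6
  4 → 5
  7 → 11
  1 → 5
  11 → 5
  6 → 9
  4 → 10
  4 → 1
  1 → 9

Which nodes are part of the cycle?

3, 7, 8, 11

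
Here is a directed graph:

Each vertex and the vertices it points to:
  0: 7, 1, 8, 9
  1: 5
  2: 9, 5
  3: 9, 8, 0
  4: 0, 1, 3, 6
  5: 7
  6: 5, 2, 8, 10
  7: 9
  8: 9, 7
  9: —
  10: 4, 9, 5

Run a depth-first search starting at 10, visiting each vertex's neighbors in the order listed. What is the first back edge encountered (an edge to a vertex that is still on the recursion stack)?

6→10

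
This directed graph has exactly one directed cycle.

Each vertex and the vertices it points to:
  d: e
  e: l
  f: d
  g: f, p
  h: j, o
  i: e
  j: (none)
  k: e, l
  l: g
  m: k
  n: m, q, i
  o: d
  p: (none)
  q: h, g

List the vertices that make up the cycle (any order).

d, e, f, g, l

DFS with gray/black marking from g:
g gray
  f gray
    d gray
      e gray
        l gray
          l→g: g is gray → back edge
Back edge closes the cycle g → f → d → e → l → g; its vertices are {d, e, f, g, l}.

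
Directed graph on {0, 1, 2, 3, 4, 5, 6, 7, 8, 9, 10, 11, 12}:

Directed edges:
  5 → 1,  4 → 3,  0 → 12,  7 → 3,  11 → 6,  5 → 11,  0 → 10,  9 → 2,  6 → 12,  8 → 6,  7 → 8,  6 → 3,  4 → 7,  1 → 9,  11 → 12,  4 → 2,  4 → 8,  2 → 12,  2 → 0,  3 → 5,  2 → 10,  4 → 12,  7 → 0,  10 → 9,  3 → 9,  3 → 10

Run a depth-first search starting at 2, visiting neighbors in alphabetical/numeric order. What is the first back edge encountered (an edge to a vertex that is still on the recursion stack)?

9→2

DFS from 2 (visiting neighbors in alphabetical/numeric order); mark gray on enter, black on exit:
2 gray
  0 gray
    10 gray
      9 gray
        9→2: 2 is gray → back edge
First back edge: 9 → 2.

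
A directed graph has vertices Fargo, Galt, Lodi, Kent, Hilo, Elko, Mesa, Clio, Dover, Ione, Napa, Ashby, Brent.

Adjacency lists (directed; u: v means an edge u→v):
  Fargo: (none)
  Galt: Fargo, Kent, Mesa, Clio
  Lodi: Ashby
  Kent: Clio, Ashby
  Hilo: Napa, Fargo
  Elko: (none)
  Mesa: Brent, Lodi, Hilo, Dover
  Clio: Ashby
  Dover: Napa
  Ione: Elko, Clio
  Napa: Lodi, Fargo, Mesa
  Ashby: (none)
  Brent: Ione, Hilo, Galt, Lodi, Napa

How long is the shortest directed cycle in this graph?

3

For each vertex v, BFS finds the shortest path from v back to v.
The shortest such closed walk is Mesa → Dover → Napa → Mesa, length 3.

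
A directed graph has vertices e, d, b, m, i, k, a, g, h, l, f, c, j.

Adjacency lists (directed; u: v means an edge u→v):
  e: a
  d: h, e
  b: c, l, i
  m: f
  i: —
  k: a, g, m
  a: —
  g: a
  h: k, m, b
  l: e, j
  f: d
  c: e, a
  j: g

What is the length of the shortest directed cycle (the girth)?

For each vertex v, BFS finds the shortest path from v back to v.
The shortest such closed walk is d → h → m → f → d, length 4.

4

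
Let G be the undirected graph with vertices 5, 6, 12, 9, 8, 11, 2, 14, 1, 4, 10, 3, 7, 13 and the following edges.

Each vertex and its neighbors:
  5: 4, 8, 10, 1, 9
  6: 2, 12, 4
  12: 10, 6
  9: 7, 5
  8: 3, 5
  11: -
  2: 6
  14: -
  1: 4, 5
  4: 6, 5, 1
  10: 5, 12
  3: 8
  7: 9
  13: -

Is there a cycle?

Yes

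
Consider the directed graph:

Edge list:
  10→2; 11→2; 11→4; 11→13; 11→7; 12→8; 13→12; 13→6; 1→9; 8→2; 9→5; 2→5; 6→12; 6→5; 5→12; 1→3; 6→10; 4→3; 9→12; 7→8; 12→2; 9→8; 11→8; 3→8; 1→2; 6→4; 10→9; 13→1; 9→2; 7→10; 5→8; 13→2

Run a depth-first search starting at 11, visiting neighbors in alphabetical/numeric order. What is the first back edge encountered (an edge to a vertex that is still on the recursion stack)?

8→2

DFS from 11 (visiting neighbors in alphabetical/numeric order); mark gray on enter, black on exit:
11 gray
  2 gray
    5 gray
      8 gray
        8→2: 2 is gray → back edge
First back edge: 8 → 2.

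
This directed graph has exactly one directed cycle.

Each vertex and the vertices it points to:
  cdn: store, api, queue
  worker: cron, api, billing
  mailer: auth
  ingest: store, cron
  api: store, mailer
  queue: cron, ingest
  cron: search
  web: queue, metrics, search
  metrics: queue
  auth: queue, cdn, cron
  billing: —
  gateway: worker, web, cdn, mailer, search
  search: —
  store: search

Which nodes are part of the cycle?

DFS with gray/black marking from mailer:
mailer gray
  auth gray
    queue gray
      cron gray
        search gray
        search black
      cron black
      ingest gray
        store gray
          store→search: search black — skip
        store black
        ingest→cron: cron black — skip
      ingest black
    queue black
    cdn gray
      cdn→store: store black — skip
      api gray
        api→store: store black — skip
        api→mailer: mailer is gray → back edge
Back edge closes the cycle mailer → auth → cdn → api → mailer; its vertices are {api, cdn, auth, mailer}.

api, cdn, auth, mailer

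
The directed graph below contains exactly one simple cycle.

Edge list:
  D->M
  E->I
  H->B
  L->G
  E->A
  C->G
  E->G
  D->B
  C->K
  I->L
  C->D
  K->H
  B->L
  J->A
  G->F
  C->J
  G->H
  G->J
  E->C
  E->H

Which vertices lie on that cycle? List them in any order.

B, G, H, L

DFS with gray/black marking from G:
G gray
  H gray
    B gray
      L gray
        L→G: G is gray → back edge
Back edge closes the cycle G → H → B → L → G; its vertices are {B, G, H, L}.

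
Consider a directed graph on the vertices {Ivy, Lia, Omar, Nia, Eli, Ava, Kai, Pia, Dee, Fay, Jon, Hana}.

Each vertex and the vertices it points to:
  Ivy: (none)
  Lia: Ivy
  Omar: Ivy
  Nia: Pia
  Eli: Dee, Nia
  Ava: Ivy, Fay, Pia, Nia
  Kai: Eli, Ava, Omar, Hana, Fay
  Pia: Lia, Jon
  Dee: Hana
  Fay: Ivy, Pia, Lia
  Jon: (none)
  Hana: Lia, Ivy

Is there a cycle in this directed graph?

No

DFS with white/gray/black marking, starting from Hana:
Hana gray
  Lia gray
    Ivy gray
    Ivy black
  Lia black
  Hana→Ivy: Ivy black — skip
Hana black
Omar gray
  Omar→Ivy: Ivy black — skip
Omar black
Nia gray
  Pia gray
    Pia→Lia: Lia black — skip
    Jon gray
    Jon black
  Pia black
Nia black
Eli gray
  Dee gray
    Dee→Hana: Hana black — skip
  Dee black
  Eli→Nia: Nia black — skip
Eli black
Ava gray
  Ava→Ivy: Ivy black — skip
  Fay gray
    Fay→Ivy: Ivy black — skip
    Fay→Pia: Pia black — skip
    Fay→Lia: Lia black — skip
  Fay black
  Ava→Pia: Pia black — skip
  Ava→Nia: Nia black — skip
Ava black
Kai gray
  Kai→Eli: Eli black — skip
  Kai→Ava: Ava black — skip
  Kai→Omar: Omar black — skip
  Kai→Hana: Hana black — skip
  Kai→Fay: Fay black — skip
Kai black
Every edge goes to a white or black vertex — no back edge, so the graph is acyclic.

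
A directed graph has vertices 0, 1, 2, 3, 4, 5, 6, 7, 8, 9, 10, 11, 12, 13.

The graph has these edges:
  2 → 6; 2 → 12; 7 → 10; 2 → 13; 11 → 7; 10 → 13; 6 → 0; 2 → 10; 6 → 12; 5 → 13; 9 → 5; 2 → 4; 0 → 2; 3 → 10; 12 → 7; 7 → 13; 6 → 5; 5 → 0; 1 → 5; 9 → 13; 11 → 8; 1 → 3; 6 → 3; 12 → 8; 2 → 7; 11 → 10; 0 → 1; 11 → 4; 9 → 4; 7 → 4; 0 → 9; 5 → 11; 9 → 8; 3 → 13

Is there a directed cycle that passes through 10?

No

10 lies on a cycle iff there is a path from 10 back to itself.
Exploring from 10, it never reaches itself; equivalently, its strongly connected component is a singleton.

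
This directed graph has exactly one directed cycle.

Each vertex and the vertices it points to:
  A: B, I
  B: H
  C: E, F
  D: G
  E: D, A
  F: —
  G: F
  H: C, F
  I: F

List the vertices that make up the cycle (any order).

A, B, C, E, H

DFS with gray/black marking from E:
E gray
  D gray
    G gray
      F gray
      F black
    G black
  D black
  A gray
    B gray
      H gray
        C gray
          C→E: E is gray → back edge
Back edge closes the cycle E → A → B → H → C → E; its vertices are {A, B, C, E, H}.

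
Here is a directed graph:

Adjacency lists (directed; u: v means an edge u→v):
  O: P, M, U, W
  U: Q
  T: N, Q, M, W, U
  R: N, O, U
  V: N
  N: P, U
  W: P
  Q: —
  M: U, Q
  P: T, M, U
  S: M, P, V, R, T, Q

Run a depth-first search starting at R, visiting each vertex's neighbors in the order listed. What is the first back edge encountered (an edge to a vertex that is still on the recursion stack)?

T→N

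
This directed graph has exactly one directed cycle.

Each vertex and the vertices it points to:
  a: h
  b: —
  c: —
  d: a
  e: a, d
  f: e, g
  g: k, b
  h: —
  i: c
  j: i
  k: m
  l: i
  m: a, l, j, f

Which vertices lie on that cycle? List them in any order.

f, g, k, m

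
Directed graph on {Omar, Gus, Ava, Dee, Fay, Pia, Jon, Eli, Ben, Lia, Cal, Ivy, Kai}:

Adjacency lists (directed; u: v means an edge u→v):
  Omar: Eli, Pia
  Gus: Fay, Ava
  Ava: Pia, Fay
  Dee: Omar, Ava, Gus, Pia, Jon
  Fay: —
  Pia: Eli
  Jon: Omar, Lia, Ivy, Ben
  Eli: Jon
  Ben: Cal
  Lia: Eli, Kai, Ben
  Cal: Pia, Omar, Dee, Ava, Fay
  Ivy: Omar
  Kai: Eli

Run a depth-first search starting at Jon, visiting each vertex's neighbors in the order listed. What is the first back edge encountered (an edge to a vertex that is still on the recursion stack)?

Eli->Jon

DFS from Jon (visiting each vertex's neighbors in the order listed); mark gray on enter, black on exit:
Jon gray
  Omar gray
    Eli gray
      Eli→Jon: Jon is gray → back edge
First back edge: Eli → Jon.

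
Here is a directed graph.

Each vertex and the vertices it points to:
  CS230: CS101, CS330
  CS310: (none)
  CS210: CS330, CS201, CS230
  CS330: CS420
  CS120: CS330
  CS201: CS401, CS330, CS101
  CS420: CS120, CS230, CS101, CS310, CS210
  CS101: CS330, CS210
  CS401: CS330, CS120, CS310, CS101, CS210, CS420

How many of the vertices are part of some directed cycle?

8

A vertex is on a directed cycle iff it belongs to a strongly connected component of size ≥ 2 (or has a self-loop).
The vertices on cycles are {CS101, CS120, CS201, CS210, CS230, CS330, CS401, CS420} — 8 in total.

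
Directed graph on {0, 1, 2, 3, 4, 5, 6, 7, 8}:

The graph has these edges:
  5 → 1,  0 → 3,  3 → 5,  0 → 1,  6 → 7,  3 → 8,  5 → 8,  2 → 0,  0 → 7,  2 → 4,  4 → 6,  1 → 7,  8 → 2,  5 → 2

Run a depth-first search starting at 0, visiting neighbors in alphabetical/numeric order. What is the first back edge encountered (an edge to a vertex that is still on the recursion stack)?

2->0

DFS from 0 (visiting neighbors in alphabetical/numeric order); mark gray on enter, black on exit:
0 gray
  1 gray
    7 gray
    7 black
  1 black
  3 gray
    5 gray
      5→1: 1 black — skip
      2 gray
        2→0: 0 is gray → back edge
First back edge: 2 → 0.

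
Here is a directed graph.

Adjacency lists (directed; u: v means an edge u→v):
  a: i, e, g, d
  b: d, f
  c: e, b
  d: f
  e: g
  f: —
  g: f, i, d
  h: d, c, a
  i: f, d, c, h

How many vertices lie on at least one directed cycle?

A vertex is on a directed cycle iff it belongs to a strongly connected component of size ≥ 2 (or has a self-loop).
The vertices on cycles are {a, c, e, g, h, i} — 6 in total.

6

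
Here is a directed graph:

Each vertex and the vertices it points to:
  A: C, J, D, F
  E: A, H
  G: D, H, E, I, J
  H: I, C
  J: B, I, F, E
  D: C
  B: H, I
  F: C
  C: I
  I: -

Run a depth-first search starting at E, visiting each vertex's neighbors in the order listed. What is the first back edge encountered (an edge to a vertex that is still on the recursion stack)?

DFS from E (visiting each vertex's neighbors in the order listed); mark gray on enter, black on exit:
E gray
  A gray
    C gray
      I gray
      I black
    C black
    J gray
      B gray
        H gray
          H→I: I black — skip
          H→C: C black — skip
        H black
        B→I: I black — skip
      B black
      J→I: I black — skip
      F gray
        F→C: C black — skip
      F black
      J→E: E is gray → back edge
First back edge: J → E.

J->E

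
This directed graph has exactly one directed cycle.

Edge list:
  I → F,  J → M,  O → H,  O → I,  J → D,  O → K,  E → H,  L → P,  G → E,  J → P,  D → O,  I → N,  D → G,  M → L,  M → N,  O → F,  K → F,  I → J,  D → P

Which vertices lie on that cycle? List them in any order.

D, I, J, O

DFS with gray/black marking from D:
D gray
  P gray
  P black
  G gray
    E gray
      H gray
      H black
    E black
  G black
  O gray
    O→H: H black — skip
    I gray
      J gray
        M gray
          N gray
          N black
          L gray
            L→P: P black — skip
          L black
        M black
        J→P: P black — skip
        J→D: D is gray → back edge
Back edge closes the cycle D → O → I → J → D; its vertices are {D, I, J, O}.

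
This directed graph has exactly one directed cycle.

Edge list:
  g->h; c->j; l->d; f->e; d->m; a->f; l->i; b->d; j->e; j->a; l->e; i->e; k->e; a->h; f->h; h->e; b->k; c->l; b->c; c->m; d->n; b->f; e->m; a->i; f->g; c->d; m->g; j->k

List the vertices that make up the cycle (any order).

e, g, h, m

DFS with gray/black marking from m:
m gray
  g gray
    h gray
      e gray
        e→m: m is gray → back edge
Back edge closes the cycle m → g → h → e → m; its vertices are {e, g, h, m}.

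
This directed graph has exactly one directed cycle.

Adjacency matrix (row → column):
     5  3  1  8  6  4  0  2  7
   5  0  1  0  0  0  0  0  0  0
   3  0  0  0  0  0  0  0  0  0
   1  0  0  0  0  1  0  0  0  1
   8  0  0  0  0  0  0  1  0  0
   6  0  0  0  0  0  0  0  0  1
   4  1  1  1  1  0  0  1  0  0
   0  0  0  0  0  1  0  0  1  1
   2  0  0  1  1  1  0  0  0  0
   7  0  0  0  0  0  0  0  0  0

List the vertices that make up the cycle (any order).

0, 2, 8

DFS with gray/black marking from 8:
8 gray
  0 gray
    7 gray
    7 black
    2 gray
      6 gray
        6→7: 7 black — skip
      6 black
      2→8: 8 is gray → back edge
Back edge closes the cycle 8 → 0 → 2 → 8; its vertices are {0, 2, 8}.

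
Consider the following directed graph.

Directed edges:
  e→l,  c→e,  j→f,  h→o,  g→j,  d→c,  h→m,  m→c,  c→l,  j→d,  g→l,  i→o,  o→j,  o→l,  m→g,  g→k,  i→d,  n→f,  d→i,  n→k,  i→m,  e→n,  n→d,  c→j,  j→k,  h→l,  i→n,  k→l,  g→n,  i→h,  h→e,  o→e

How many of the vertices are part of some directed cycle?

10

A vertex is on a directed cycle iff it belongs to a strongly connected component of size ≥ 2 (or has a self-loop).
The vertices on cycles are {c, d, e, g, h, i, j, m, n, o} — 10 in total.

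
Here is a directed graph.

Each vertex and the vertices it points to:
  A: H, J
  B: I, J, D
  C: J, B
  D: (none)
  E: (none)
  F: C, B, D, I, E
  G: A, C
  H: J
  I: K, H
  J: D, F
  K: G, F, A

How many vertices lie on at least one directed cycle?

9

A vertex is on a directed cycle iff it belongs to a strongly connected component of size ≥ 2 (or has a self-loop).
The vertices on cycles are {A, B, C, F, G, H, I, J, K} — 9 in total.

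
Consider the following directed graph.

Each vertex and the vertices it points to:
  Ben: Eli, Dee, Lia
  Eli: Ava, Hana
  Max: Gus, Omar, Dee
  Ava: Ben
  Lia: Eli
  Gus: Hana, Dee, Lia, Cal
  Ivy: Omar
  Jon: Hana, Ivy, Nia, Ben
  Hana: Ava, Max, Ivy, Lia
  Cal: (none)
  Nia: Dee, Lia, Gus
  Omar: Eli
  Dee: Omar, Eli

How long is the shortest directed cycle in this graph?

For each vertex v, BFS finds the shortest path from v back to v.
The shortest such closed walk is Hana → Lia → Eli → Hana, length 3.

3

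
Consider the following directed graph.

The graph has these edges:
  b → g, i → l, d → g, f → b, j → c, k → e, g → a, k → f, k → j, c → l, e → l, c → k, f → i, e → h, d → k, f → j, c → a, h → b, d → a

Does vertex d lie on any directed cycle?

No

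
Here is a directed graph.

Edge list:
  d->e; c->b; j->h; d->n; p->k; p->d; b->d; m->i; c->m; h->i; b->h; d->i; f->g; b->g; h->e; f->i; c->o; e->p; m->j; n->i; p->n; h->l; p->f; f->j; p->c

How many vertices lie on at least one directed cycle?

9

A vertex is on a directed cycle iff it belongs to a strongly connected component of size ≥ 2 (or has a self-loop).
The vertices on cycles are {b, c, d, e, f, h, j, m, p} — 9 in total.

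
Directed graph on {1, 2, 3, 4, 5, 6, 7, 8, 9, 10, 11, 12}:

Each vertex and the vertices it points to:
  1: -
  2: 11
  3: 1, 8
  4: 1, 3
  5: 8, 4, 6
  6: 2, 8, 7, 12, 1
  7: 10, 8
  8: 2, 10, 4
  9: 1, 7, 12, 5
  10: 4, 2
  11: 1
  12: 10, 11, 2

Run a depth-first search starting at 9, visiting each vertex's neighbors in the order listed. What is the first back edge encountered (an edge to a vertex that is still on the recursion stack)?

DFS from 9 (visiting each vertex's neighbors in the order listed); mark gray on enter, black on exit:
9 gray
  1 gray
  1 black
  7 gray
    10 gray
      4 gray
        4→1: 1 black — skip
        3 gray
          3→1: 1 black — skip
          8 gray
            2 gray
              11 gray
                11→1: 1 black — skip
              11 black
            2 black
            8→10: 10 is gray → back edge
First back edge: 8 → 10.

8→10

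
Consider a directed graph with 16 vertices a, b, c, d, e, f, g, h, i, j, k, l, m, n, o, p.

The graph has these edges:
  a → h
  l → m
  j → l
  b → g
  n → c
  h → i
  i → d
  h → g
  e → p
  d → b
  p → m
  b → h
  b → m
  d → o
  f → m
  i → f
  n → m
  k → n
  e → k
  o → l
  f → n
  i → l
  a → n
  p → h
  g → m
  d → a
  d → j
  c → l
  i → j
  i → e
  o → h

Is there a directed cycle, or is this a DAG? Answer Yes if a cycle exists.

Yes

DFS with white/gray/black marking, starting from i:
i gray
  f gray
    m gray
    m black
    n gray
      n→m: m black — skip
      c gray
        l gray
          l→m: m black — skip
        l black
      c black
    n black
  f black
  e gray
    k gray
      k→n: n black — skip
    k black
    p gray
      p→m: m black — skip
      h gray
        h→i: i is gray → back edge
Back edge found, so a cycle exists: i → e → p → h → i.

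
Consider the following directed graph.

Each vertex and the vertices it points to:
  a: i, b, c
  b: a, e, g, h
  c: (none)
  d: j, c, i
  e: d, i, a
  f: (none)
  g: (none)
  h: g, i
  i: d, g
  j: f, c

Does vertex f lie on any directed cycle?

No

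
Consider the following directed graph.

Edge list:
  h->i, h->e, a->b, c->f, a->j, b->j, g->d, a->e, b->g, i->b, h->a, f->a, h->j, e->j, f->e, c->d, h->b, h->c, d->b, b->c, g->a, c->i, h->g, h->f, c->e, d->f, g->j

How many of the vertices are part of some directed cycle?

A vertex is on a directed cycle iff it belongs to a strongly connected component of size ≥ 2 (or has a self-loop).
The vertices on cycles are {a, b, c, d, f, g, i} — 7 in total.

7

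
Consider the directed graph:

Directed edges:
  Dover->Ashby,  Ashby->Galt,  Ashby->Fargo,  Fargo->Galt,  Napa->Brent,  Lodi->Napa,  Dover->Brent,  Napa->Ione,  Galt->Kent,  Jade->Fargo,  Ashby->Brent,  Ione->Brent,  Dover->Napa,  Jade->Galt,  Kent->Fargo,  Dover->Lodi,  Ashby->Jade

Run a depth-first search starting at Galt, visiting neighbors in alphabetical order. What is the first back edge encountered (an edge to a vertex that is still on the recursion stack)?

DFS from Galt (visiting neighbors in alphabetical order); mark gray on enter, black on exit:
Galt gray
  Kent gray
    Fargo gray
      Fargo→Galt: Galt is gray → back edge
First back edge: Fargo → Galt.

Fargo→Galt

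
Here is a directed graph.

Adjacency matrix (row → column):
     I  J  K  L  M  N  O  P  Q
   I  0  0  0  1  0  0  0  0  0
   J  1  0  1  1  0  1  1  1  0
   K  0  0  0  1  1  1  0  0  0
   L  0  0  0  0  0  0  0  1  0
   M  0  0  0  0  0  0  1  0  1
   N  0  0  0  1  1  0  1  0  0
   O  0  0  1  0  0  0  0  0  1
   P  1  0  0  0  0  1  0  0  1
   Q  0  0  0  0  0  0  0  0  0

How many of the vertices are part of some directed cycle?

7

A vertex is on a directed cycle iff it belongs to a strongly connected component of size ≥ 2 (or has a self-loop).
The vertices on cycles are {I, K, L, M, N, O, P} — 7 in total.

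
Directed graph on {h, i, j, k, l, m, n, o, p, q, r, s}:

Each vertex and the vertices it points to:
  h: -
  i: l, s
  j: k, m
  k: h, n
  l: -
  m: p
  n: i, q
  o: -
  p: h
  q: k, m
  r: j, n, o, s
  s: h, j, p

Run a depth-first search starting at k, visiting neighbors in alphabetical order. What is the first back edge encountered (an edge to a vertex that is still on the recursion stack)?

j->k

DFS from k (visiting neighbors in alphabetical order); mark gray on enter, black on exit:
k gray
  h gray
  h black
  n gray
    i gray
      l gray
      l black
      s gray
        s→h: h black — skip
        j gray
          j→k: k is gray → back edge
First back edge: j → k.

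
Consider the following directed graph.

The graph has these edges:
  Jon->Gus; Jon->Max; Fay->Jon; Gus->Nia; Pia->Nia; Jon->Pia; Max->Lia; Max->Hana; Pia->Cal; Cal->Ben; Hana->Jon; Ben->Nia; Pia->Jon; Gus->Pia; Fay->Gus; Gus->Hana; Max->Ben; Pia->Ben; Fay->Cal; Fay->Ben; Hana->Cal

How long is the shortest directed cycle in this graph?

For each vertex v, BFS finds the shortest path from v back to v.
The shortest such closed walk is Jon → Pia → Jon, length 2.

2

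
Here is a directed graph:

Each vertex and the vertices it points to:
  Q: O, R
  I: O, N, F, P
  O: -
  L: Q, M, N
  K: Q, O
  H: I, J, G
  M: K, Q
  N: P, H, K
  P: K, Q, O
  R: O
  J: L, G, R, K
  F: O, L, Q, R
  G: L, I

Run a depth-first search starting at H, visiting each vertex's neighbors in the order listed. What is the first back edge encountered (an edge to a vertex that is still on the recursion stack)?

N→H

DFS from H (visiting each vertex's neighbors in the order listed); mark gray on enter, black on exit:
H gray
  I gray
    O gray
    O black
    N gray
      P gray
        K gray
          Q gray
            Q→O: O black — skip
            R gray
              R→O: O black — skip
            R black
          Q black
          K→O: O black — skip
        K black
        P→Q: Q black — skip
        P→O: O black — skip
      P black
      N→H: H is gray → back edge
First back edge: N → H.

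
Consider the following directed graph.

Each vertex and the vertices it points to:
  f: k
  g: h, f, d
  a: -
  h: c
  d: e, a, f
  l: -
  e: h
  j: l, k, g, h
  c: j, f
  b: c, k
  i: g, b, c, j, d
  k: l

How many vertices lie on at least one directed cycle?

A vertex is on a directed cycle iff it belongs to a strongly connected component of size ≥ 2 (or has a self-loop).
The vertices on cycles are {c, d, e, g, h, j} — 6 in total.

6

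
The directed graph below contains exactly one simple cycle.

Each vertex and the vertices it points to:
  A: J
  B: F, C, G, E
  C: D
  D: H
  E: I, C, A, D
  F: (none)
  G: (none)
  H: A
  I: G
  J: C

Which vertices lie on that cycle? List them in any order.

A, C, D, H, J

DFS with gray/black marking from A:
A gray
  J gray
    C gray
      D gray
        H gray
          H→A: A is gray → back edge
Back edge closes the cycle A → J → C → D → H → A; its vertices are {A, C, D, H, J}.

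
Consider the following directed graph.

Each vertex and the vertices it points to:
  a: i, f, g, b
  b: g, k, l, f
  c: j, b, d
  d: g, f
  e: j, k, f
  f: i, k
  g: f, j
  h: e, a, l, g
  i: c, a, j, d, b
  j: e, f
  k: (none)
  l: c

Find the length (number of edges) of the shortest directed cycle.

For each vertex v, BFS finds the shortest path from v back to v.
The shortest such closed walk is a → i → a, length 2.

2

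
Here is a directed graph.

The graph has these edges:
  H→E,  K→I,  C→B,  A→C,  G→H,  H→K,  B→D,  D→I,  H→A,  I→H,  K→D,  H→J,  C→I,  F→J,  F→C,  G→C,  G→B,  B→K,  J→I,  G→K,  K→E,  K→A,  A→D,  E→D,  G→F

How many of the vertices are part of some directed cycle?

9

A vertex is on a directed cycle iff it belongs to a strongly connected component of size ≥ 2 (or has a self-loop).
The vertices on cycles are {A, B, C, D, E, H, I, J, K} — 9 in total.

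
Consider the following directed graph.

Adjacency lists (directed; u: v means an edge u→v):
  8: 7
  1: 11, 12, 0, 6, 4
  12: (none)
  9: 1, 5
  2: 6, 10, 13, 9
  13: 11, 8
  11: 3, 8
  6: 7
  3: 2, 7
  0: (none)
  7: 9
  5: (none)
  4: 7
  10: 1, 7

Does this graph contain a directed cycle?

DFS with white/gray/black marking, starting from 11:
11 gray
  3 gray
    2 gray
      6 gray
        7 gray
          9 gray
            1 gray
              1→11: 11 is gray → back edge
Back edge found, so a cycle exists: 11 → 3 → 2 → 6 → 7 → 9 → 1 → 11.

Yes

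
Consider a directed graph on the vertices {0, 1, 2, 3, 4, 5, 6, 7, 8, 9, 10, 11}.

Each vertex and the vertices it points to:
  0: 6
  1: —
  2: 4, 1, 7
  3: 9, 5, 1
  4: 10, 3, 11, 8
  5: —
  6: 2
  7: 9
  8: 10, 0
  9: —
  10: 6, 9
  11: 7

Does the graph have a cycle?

Yes

DFS with white/gray/black marking, starting from 1:
1 gray
1 black
0 gray
  6 gray
    2 gray
      4 gray
        10 gray
          10→6: 6 is gray → back edge
Back edge found, so a cycle exists: 6 → 2 → 4 → 10 → 6.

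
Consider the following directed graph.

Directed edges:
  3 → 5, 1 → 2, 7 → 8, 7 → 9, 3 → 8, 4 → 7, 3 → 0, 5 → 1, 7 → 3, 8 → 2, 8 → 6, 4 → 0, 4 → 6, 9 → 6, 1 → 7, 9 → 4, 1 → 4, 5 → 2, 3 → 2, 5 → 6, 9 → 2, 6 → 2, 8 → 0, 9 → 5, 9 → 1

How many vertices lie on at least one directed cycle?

6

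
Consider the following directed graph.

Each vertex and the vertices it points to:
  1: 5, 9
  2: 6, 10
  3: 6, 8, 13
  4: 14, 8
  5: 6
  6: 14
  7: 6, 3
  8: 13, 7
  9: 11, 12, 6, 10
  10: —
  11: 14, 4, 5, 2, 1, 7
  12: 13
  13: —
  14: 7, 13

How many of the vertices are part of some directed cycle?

A vertex is on a directed cycle iff it belongs to a strongly connected component of size ≥ 2 (or has a self-loop).
The vertices on cycles are {1, 3, 6, 7, 8, 9, 11, 14} — 8 in total.

8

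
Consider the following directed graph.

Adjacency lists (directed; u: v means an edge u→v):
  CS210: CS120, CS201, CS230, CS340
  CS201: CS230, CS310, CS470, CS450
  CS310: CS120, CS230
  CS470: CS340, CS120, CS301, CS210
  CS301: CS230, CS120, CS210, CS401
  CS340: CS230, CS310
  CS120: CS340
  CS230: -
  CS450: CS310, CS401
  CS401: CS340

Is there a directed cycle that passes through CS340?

Yes

CS340 is on a cycle iff CS340 can reach itself via ≥1 edge.
CS340 → CS310 → CS120 → CS340 — yes.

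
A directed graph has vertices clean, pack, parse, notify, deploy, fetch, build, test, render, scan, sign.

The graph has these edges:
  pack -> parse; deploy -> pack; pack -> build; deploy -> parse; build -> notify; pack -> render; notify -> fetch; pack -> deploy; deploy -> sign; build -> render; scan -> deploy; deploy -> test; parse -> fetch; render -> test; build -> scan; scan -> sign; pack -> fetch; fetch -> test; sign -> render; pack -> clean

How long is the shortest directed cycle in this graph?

For each vertex v, BFS finds the shortest path from v back to v.
The shortest such closed walk is deploy → pack → deploy, length 2.

2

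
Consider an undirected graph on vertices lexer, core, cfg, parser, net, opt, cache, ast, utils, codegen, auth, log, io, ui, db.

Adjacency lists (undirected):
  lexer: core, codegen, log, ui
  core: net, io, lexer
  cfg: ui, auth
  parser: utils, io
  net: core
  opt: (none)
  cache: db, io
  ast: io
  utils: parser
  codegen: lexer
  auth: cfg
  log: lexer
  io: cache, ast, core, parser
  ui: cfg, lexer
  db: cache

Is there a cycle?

No

DFS, tracking each vertex's parent; an edge to a visited non-parent vertex closes a cycle.
Start from lexer:
visit lexer (parent –)
  visit core (parent lexer)
    visit net (parent core)
      net–core: parent, skip
    visit io (parent core)
      visit cache (parent io)
        visit db (parent cache)
          db–cache: parent, skip
        cache–io: parent, skip
      visit ast (parent io)
        ast–io: parent, skip
      io–core: parent, skip
      visit parser (parent io)
        visit utils (parent parser)
          utils–parser: parent, skip
        parser–io: parent, skip
    core–lexer: parent, skip
  visit codegen (parent lexer)
    codegen–lexer: parent, skip
  visit log (parent lexer)
    log–lexer: parent, skip
  visit ui (parent lexer)
    visit cfg (parent ui)
      cfg–ui: parent, skip
      visit auth (parent cfg)
        auth–cfg: parent, skip
    ui–lexer: parent, skip
visit opt (parent –)
No non-parent visited neighbor found — the graph is a forest.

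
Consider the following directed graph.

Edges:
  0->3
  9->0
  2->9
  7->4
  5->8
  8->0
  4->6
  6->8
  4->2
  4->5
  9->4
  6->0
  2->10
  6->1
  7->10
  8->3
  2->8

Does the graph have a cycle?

DFS with white/gray/black marking, starting from 6:
6 gray
  0 gray
    3 gray
    3 black
  0 black
  8 gray
    8→3: 3 black — skip
    8→0: 0 black — skip
  8 black
  1 gray
  1 black
6 black
2 gray
  2→8: 8 black — skip
  10 gray
  10 black
  9 gray
    9→0: 0 black — skip
    4 gray
      5 gray
        5→8: 8 black — skip
      5 black
      4→2: 2 is gray → back edge
Back edge found, so a cycle exists: 2 → 9 → 4 → 2.

Yes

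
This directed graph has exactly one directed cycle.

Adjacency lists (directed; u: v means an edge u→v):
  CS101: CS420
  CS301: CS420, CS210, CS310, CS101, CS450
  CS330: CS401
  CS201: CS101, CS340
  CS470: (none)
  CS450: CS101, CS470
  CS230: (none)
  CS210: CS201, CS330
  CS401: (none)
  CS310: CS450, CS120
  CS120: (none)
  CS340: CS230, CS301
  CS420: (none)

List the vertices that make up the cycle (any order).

DFS with gray/black marking from CS301:
CS301 gray
  CS420 gray
  CS420 black
  CS210 gray
    CS201 gray
      CS101 gray
        CS101→CS420: CS420 black — skip
      CS101 black
      CS340 gray
        CS230 gray
        CS230 black
        CS340→CS301: CS301 is gray → back edge
Back edge closes the cycle CS301 → CS210 → CS201 → CS340 → CS301; its vertices are {CS201, CS210, CS301, CS340}.

CS201, CS210, CS301, CS340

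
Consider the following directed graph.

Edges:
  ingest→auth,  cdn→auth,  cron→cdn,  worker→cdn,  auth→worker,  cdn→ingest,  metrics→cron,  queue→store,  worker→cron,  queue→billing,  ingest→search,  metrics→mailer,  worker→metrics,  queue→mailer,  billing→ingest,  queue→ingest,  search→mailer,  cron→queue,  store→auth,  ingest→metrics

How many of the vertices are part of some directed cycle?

9

A vertex is on a directed cycle iff it belongs to a strongly connected component of size ≥ 2 (or has a self-loop).
The vertices on cycles are {cdn, auth, cron, queue, store, ingest, worker, billing, metrics} — 9 in total.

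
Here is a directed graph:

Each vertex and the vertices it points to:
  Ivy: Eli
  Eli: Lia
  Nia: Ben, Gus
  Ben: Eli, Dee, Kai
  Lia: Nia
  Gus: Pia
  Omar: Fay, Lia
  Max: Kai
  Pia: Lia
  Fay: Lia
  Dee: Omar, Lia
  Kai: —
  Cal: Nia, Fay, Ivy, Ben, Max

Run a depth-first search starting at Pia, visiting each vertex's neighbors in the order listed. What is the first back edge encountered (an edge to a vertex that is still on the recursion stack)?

DFS from Pia (visiting each vertex's neighbors in the order listed); mark gray on enter, black on exit:
Pia gray
  Lia gray
    Nia gray
      Ben gray
        Eli gray
          Eli→Lia: Lia is gray → back edge
First back edge: Eli → Lia.

Eli->Lia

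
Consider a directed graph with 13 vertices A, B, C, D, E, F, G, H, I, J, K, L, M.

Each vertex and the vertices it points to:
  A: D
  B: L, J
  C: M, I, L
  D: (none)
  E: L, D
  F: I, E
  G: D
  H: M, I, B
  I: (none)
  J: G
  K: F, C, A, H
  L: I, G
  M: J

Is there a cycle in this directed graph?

No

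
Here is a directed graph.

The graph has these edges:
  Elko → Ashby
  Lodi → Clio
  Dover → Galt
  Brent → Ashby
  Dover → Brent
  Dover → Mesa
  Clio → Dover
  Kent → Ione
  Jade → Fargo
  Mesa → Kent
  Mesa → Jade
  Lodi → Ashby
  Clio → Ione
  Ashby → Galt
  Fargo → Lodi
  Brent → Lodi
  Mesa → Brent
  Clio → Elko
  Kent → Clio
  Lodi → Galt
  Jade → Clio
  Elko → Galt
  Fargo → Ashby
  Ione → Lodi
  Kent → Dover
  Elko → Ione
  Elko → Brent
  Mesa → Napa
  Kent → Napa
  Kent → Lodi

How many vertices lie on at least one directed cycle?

A vertex is on a directed cycle iff it belongs to a strongly connected component of size ≥ 2 (or has a self-loop).
The vertices on cycles are {Clio, Elko, Ione, Jade, Kent, Lodi, Mesa, Brent, Dover, Fargo} — 10 in total.

10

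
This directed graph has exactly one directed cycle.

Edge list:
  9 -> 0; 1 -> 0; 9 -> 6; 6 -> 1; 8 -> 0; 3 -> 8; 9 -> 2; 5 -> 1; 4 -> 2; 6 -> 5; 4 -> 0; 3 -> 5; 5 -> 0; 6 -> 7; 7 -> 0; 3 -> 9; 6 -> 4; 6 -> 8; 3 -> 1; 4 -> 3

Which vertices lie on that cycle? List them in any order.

3, 4, 6, 9

DFS with gray/black marking from 9:
9 gray
  6 gray
    4 gray
      3 gray
        3→9: 9 is gray → back edge
Back edge closes the cycle 9 → 6 → 4 → 3 → 9; its vertices are {3, 4, 6, 9}.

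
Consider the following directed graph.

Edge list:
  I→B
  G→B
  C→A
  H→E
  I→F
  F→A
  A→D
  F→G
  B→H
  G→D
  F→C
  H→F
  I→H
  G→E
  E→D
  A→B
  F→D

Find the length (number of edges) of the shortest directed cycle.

For each vertex v, BFS finds the shortest path from v back to v.
The shortest such closed walk is F → A → B → H → F, length 4.

4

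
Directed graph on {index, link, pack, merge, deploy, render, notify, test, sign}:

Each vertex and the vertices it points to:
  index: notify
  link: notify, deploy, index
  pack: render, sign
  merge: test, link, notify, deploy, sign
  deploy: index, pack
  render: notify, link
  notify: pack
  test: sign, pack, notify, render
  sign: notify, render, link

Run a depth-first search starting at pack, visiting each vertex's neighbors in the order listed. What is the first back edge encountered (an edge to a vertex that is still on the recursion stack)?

notify->pack

DFS from pack (visiting each vertex's neighbors in the order listed); mark gray on enter, black on exit:
pack gray
  render gray
    notify gray
      notify→pack: pack is gray → back edge
First back edge: notify → pack.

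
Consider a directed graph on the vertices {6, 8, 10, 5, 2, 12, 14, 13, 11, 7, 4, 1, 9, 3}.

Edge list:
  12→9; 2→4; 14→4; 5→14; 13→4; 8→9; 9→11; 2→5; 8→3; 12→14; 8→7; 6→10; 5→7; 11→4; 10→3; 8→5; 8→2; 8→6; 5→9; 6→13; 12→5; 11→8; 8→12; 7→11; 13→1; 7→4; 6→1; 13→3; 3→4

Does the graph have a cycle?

DFS with white/gray/black marking, starting from 6:
6 gray
  10 gray
    3 gray
      4 gray
      4 black
    3 black
  10 black
  13 gray
    13→4: 4 black — skip
    1 gray
    1 black
    13→3: 3 black — skip
  13 black
  6→1: 1 black — skip
6 black
8 gray
  8→6: 6 black — skip
  2 gray
    2→4: 4 black — skip
    5 gray
      9 gray
        11 gray
          11→4: 4 black — skip
          11→8: 8 is gray → back edge
Back edge found, so a cycle exists: 8 → 2 → 5 → 9 → 11 → 8.

Yes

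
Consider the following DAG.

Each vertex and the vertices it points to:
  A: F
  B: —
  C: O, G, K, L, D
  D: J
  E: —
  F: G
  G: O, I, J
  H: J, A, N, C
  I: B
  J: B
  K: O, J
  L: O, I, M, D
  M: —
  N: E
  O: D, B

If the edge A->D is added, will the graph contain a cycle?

No

Adding A→D creates a cycle iff D can already reach A.
Explore from D: no path reaches A. The graph stays acyclic.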